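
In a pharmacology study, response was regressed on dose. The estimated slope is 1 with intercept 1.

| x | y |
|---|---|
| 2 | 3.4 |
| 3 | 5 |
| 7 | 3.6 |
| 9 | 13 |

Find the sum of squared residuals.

x=2: ŷ = 1 + 2 = 3; r = 3.4 − 3 = 0.4
x=3: ŷ = 1 + 3 = 4; r = 5 − 4 = 1
x=7: ŷ = 1 + 7 = 8; r = 3.6 − 8 = -4.4
x=9: ŷ = 1 + 9 = 10; r = 13 − 10 = 3
SSE = 0.16 + 1 + 19.36 + 9 = 29.52

SSE = 29.52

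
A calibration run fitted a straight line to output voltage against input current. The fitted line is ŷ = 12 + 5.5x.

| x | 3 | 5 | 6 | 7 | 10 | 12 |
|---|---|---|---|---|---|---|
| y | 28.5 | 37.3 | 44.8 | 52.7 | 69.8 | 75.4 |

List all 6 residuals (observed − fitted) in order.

x=3: ŷ = 12 + 5.5·3 = 28.5; r = 28.5 − 28.5 = 0
x=5: ŷ = 12 + 5.5·5 = 39.5; r = 37.3 − 39.5 = -2.2
x=6: ŷ = 12 + 5.5·6 = 45; r = 44.8 − 45 = -0.2
x=7: ŷ = 12 + 5.5·7 = 50.5; r = 52.7 − 50.5 = 2.2
x=10: ŷ = 12 + 5.5·10 = 67; r = 69.8 − 67 = 2.8
x=12: ŷ = 12 + 5.5·12 = 78; r = 75.4 − 78 = -2.6

0, -2.2, -0.2, 2.2, 2.8, -2.6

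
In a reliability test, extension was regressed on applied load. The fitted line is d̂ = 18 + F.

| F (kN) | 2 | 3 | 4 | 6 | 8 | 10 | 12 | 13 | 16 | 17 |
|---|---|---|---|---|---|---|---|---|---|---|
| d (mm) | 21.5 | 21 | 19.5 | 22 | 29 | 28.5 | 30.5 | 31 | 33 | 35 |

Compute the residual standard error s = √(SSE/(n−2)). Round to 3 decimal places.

F=2: d̂ = 18 + 2 = 20; e = 21.5 − 20 = 1.5
F=3: d̂ = 18 + 3 = 21; e = 21 − 21 = 0
F=4: d̂ = 18 + 4 = 22; e = 19.5 − 22 = -2.5
F=6: d̂ = 18 + 6 = 24; e = 22 − 24 = -2
F=8: d̂ = 18 + 8 = 26; e = 29 − 26 = 3
F=10: d̂ = 18 + 10 = 28; e = 28.5 − 28 = 0.5
F=12: d̂ = 18 + 12 = 30; e = 30.5 − 30 = 0.5
F=13: d̂ = 18 + 13 = 31; e = 31 − 31 = 0
F=16: d̂ = 18 + 16 = 34; e = 33 − 34 = -1
F=17: d̂ = 18 + 17 = 35; e = 35 − 35 = 0
SSE = 2.25 + 0 + 6.25 + 4 + 9 + 0.25 + 0.25 + 0 + 1 + 0 = 23
s = √(23/8) = √2.875 ≈ 1.696

s = 1.696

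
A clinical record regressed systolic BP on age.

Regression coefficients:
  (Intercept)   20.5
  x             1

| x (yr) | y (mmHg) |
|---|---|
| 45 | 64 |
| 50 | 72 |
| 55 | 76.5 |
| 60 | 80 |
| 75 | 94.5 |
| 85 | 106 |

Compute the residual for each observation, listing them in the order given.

x=45: ŷ = 20.5 + 45 = 65.5; e = 64 − 65.5 = -1.5
x=50: ŷ = 20.5 + 50 = 70.5; e = 72 − 70.5 = 1.5
x=55: ŷ = 20.5 + 55 = 75.5; e = 76.5 − 75.5 = 1
x=60: ŷ = 20.5 + 60 = 80.5; e = 80 − 80.5 = -0.5
x=75: ŷ = 20.5 + 75 = 95.5; e = 94.5 − 95.5 = -1
x=85: ŷ = 20.5 + 85 = 105.5; e = 106 − 105.5 = 0.5

-1.5, 1.5, 1, -0.5, -1, 0.5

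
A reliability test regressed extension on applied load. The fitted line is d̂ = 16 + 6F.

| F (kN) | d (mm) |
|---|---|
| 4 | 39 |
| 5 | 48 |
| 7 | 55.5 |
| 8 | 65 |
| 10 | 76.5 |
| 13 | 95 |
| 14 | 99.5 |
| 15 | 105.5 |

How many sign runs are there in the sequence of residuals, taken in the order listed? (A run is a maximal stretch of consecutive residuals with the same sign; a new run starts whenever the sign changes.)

F=4: d̂ = 16 + 6·4 = 40; e = 39 − 40 = -1
F=5: d̂ = 16 + 6·5 = 46; e = 48 − 46 = 2
F=7: d̂ = 16 + 6·7 = 58; e = 55.5 − 58 = -2.5
F=8: d̂ = 16 + 6·8 = 64; e = 65 − 64 = 1
F=10: d̂ = 16 + 6·10 = 76; e = 76.5 − 76 = 0.5
F=13: d̂ = 16 + 6·13 = 94; e = 95 − 94 = 1
F=14: d̂ = 16 + 6·14 = 100; e = 99.5 − 100 = -0.5
F=15: d̂ = 16 + 6·15 = 106; e = 105.5 − 106 = -0.5
Signs: − + − + + + − −
Runs: −×1, +×1, −×1, +×3, −×2 → 5

5 runs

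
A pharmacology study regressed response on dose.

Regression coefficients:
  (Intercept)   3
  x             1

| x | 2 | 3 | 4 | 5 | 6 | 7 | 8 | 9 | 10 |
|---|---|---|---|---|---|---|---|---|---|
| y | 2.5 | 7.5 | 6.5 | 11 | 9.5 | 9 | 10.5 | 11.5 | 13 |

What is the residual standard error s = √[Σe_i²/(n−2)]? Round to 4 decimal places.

x=2: ŷ = 3 + 2 = 5; e = 2.5 − 5 = -2.5
x=3: ŷ = 3 + 3 = 6; e = 7.5 − 6 = 1.5
x=4: ŷ = 3 + 4 = 7; e = 6.5 − 7 = -0.5
x=5: ŷ = 3 + 5 = 8; e = 11 − 8 = 3
x=6: ŷ = 3 + 6 = 9; e = 9.5 − 9 = 0.5
x=7: ŷ = 3 + 7 = 10; e = 9 − 10 = -1
x=8: ŷ = 3 + 8 = 11; e = 10.5 − 11 = -0.5
x=9: ŷ = 3 + 9 = 12; e = 11.5 − 12 = -0.5
x=10: ŷ = 3 + 10 = 13; e = 13 − 13 = 0
SSE = 6.25 + 2.25 + 0.25 + 9 + 0.25 + 1 + 0.25 + 0.25 + 0 = 19.5
s = √(19.5/7) = √2.78571 ≈ 1.6690

s = 1.6690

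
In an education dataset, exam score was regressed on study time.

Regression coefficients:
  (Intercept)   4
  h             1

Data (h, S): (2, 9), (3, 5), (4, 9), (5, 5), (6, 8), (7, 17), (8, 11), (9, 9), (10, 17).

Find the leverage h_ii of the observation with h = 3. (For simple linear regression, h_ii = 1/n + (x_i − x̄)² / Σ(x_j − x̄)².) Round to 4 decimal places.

h̄ = (2 + 3 + 4 + 5 + 6 + 7 + 8 + 9 + 10)/9 = 6
Σ(h − h̄)² = 16 + 9 + 4 + 1 + 0 + 1 + 4 + 9 + 16 = 60
h = 1/9 + (-3)²/60 = 0.111111 + 0.15 = 0.2611

h = 0.2611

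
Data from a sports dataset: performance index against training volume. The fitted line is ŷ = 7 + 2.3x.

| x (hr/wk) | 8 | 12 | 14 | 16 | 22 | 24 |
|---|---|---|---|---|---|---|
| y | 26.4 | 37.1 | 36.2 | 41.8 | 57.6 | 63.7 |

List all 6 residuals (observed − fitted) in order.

x=8: ŷ = 7 + 2.3·8 = 25.4; e = 26.4 − 25.4 = 1
x=12: ŷ = 7 + 2.3·12 = 34.6; e = 37.1 − 34.6 = 2.5
x=14: ŷ = 7 + 2.3·14 = 39.2; e = 36.2 − 39.2 = -3
x=16: ŷ = 7 + 2.3·16 = 43.8; e = 41.8 − 43.8 = -2
x=22: ŷ = 7 + 2.3·22 = 57.6; e = 57.6 − 57.6 = 0
x=24: ŷ = 7 + 2.3·24 = 62.2; e = 63.7 − 62.2 = 1.5

1, 2.5, -3, -2, 0, 1.5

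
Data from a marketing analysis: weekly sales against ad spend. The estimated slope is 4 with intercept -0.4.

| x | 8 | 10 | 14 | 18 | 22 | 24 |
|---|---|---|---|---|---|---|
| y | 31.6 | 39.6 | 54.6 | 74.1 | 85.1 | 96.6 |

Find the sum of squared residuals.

x=8: ŷ = -0.4 + 4·8 = 31.6; e = 31.6 − 31.6 = 0
x=10: ŷ = -0.4 + 4·10 = 39.6; e = 39.6 − 39.6 = 0
x=14: ŷ = -0.4 + 4·14 = 55.6; e = 54.6 − 55.6 = -1
x=18: ŷ = -0.4 + 4·18 = 71.6; e = 74.1 − 71.6 = 2.5
x=22: ŷ = -0.4 + 4·22 = 87.6; e = 85.1 − 87.6 = -2.5
x=24: ŷ = -0.4 + 4·24 = 95.6; e = 96.6 − 95.6 = 1
SSE = 0 + 0 + 1 + 6.25 + 6.25 + 1 = 14.5

SSE = 14.5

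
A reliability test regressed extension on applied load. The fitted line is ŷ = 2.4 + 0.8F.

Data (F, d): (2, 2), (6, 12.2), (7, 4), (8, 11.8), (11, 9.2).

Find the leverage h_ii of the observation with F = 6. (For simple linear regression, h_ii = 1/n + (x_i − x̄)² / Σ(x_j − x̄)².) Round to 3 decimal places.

h = 0.215

F̄ = (2 + 6 + 7 + 8 + 11)/5 = 6.8
Σ(F − F̄)² = 23.04 + 0.64 + 0.04 + 1.44 + 17.64 = 42.8
h = 1/5 + (-0.8)²/42.8 = 0.2 + 0.0149533 = 0.215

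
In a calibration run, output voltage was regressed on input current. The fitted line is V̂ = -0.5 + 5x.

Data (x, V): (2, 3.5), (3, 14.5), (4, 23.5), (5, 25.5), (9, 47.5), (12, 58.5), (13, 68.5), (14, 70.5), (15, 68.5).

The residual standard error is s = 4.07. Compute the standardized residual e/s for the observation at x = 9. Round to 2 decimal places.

0.74

V̂ = -0.5 + 5·9 = 44.5
e = 47.5 − 44.5 = 3
e/s = 3 / 4.07 = 0.74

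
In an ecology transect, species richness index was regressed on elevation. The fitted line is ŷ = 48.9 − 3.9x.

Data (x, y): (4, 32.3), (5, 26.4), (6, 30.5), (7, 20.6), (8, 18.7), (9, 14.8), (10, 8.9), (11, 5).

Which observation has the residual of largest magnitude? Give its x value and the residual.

x=4: ŷ = 48.9 − 3.9·4 = 33.3; e = 32.3 − 33.3 = -1
x=5: ŷ = 48.9 − 3.9·5 = 29.4; e = 26.4 − 29.4 = -3
x=6: ŷ = 48.9 − 3.9·6 = 25.5; e = 30.5 − 25.5 = 5
x=7: ŷ = 48.9 − 3.9·7 = 21.6; e = 20.6 − 21.6 = -1
x=8: ŷ = 48.9 − 3.9·8 = 17.7; e = 18.7 − 17.7 = 1
x=9: ŷ = 48.9 − 3.9·9 = 13.8; e = 14.8 − 13.8 = 1
x=10: ŷ = 48.9 − 3.9·10 = 9.9; e = 8.9 − 9.9 = -1
x=11: ŷ = 48.9 − 3.9·11 = 6; e = 5 − 6 = -1
Largest |e| is 5 at x = 6, residual 5.

x = 6, e = 5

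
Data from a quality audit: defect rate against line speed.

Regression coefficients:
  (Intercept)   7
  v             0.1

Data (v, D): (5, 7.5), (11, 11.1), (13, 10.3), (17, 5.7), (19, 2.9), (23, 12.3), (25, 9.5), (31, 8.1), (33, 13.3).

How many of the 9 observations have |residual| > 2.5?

5

v=5: ŷ = 7 + 0.1·5 = 7.5; e = 7.5 − 7.5 = 0
v=11: ŷ = 7 + 0.1·11 = 8.1; e = 11.1 − 8.1 = 3
v=13: ŷ = 7 + 0.1·13 = 8.3; e = 10.3 − 8.3 = 2
v=17: ŷ = 7 + 0.1·17 = 8.7; e = 5.7 − 8.7 = -3
v=19: ŷ = 7 + 0.1·19 = 8.9; e = 2.9 − 8.9 = -6
v=23: ŷ = 7 + 0.1·23 = 9.3; e = 12.3 − 9.3 = 3
v=25: ŷ = 7 + 0.1·25 = 9.5; e = 9.5 − 9.5 = 0
v=31: ŷ = 7 + 0.1·31 = 10.1; e = 8.1 − 10.1 = -2
v=33: ŷ = 7 + 0.1·33 = 10.3; e = 13.3 − 10.3 = 3
|e| > 2.5: v=11 (|e|=3), v=17 (|e|=3), v=19 (|e|=6), v=23 (|e|=3), v=33 (|e|=3) → 5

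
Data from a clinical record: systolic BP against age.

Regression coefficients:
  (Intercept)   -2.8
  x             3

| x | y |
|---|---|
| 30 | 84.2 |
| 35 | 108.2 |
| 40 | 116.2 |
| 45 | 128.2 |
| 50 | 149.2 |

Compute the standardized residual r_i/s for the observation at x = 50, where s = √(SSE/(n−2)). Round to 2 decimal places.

0.43

x=30: ŷ = -2.8 + 3·30 = 87.2; r = 84.2 − 87.2 = -3
x=35: ŷ = -2.8 + 3·35 = 102.2; r = 108.2 − 102.2 = 6
x=40: ŷ = -2.8 + 3·40 = 117.2; r = 116.2 − 117.2 = -1
x=45: ŷ = -2.8 + 3·45 = 132.2; r = 128.2 − 132.2 = -4
x=50: ŷ = -2.8 + 3·50 = 147.2; r = 149.2 − 147.2 = 2
SSE = 9 + 36 + 1 + 16 + 4 = 66
s = √(66/3) = 4.69042
r/s = 2 / 4.69042 = 0.43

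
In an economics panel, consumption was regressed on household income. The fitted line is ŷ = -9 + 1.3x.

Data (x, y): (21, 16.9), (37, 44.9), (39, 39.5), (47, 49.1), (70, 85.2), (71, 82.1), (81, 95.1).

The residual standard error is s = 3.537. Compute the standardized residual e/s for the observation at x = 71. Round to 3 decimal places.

-0.339

ŷ = -9 + 1.3·71 = 83.3
e = 82.1 − 83.3 = -1.2
e/s = -1.2 / 3.537 = -0.339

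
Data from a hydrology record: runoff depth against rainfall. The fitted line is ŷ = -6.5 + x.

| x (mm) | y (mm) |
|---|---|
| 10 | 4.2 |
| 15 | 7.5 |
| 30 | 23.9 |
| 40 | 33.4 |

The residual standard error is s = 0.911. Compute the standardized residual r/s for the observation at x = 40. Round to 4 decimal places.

-0.1098

ŷ = -6.5 + 40 = 33.5
r = 33.4 − 33.5 = -0.1
r/s = -0.1 / 0.911 = -0.1098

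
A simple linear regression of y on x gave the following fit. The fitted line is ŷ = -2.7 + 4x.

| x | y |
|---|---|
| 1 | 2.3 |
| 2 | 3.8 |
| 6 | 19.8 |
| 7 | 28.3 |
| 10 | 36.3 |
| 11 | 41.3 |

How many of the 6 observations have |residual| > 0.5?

5

x=1: ŷ = -2.7 + 4·1 = 1.3; r = 2.3 − 1.3 = 1
x=2: ŷ = -2.7 + 4·2 = 5.3; r = 3.8 − 5.3 = -1.5
x=6: ŷ = -2.7 + 4·6 = 21.3; r = 19.8 − 21.3 = -1.5
x=7: ŷ = -2.7 + 4·7 = 25.3; r = 28.3 − 25.3 = 3
x=10: ŷ = -2.7 + 4·10 = 37.3; r = 36.3 − 37.3 = -1
x=11: ŷ = -2.7 + 4·11 = 41.3; r = 41.3 − 41.3 = 0
|r| > 0.5: x=1 (|r|=1), x=2 (|r|=1.5), x=6 (|r|=1.5), x=7 (|r|=3), x=10 (|r|=1) → 5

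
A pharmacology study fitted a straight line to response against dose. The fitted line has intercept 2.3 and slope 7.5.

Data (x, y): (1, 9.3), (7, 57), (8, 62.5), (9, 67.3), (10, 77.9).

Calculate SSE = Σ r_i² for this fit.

x=1: ŷ = 2.3 + 7.5·1 = 9.8; r = 9.3 − 9.8 = -0.5
x=7: ŷ = 2.3 + 7.5·7 = 54.8; r = 57 − 54.8 = 2.2
x=8: ŷ = 2.3 + 7.5·8 = 62.3; r = 62.5 − 62.3 = 0.2
x=9: ŷ = 2.3 + 7.5·9 = 69.8; r = 67.3 − 69.8 = -2.5
x=10: ŷ = 2.3 + 7.5·10 = 77.3; r = 77.9 − 77.3 = 0.6
SSE = 0.25 + 4.84 + 0.04 + 6.25 + 0.36 = 11.74

SSE = 11.74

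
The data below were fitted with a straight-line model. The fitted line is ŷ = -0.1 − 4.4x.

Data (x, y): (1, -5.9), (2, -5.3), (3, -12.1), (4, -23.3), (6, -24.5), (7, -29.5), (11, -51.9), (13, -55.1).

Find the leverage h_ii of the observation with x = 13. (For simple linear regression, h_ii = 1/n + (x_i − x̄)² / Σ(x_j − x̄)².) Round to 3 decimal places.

x̄ = (1 + 2 + 3 + 4 + 6 + 7 + 11 + 13)/8 = 5.875
Σ(x − x̄)² = 23.7656 + 15.0156 + 8.26562 + 3.51562 + 0.015625 + 1.26562 + 26.2656 + 50.7656 = 128.875
h = 1/8 + (7.125)²/128.875 = 0.125 + 0.393914 = 0.519

h = 0.519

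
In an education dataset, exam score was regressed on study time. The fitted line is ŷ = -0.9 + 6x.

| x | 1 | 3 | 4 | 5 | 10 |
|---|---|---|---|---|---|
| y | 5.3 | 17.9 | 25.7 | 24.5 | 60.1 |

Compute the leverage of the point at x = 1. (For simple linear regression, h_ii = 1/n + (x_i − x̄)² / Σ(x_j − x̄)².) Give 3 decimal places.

x̄ = (1 + 3 + 4 + 5 + 10)/5 = 4.6
Σ(x − x̄)² = 12.96 + 2.56 + 0.36 + 0.16 + 29.16 = 45.2
h = 1/5 + (-3.6)²/45.2 = 0.2 + 0.286726 = 0.487

h = 0.487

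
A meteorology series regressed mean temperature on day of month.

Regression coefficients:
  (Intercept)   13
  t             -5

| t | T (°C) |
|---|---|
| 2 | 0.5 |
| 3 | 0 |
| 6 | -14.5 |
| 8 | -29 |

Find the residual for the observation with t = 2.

r = -2.5

T̂ = 13 − 5·2 = 3
r = 0.5 − 3 = -2.5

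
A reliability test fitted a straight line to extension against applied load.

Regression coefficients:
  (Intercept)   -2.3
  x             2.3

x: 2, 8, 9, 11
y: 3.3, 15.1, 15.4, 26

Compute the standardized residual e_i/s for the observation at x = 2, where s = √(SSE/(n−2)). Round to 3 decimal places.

0.316

x=2: ŷ = -2.3 + 2.3·2 = 2.3; e = 3.3 − 2.3 = 1
x=8: ŷ = -2.3 + 2.3·8 = 16.1; e = 15.1 − 16.1 = -1
x=9: ŷ = -2.3 + 2.3·9 = 18.4; e = 15.4 − 18.4 = -3
x=11: ŷ = -2.3 + 2.3·11 = 23; e = 26 − 23 = 3
SSE = 1 + 1 + 9 + 9 = 20
s = √(20/2) = 3.16228
e/s = 1 / 3.16228 = 0.316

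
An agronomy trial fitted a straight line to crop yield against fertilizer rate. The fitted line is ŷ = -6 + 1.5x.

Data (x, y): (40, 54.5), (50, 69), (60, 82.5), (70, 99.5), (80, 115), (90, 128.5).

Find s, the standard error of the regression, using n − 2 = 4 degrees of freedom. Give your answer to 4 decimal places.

x=40: ŷ = -6 + 1.5·40 = 54; r = 54.5 − 54 = 0.5
x=50: ŷ = -6 + 1.5·50 = 69; r = 69 − 69 = 0
x=60: ŷ = -6 + 1.5·60 = 84; r = 82.5 − 84 = -1.5
x=70: ŷ = -6 + 1.5·70 = 99; r = 99.5 − 99 = 0.5
x=80: ŷ = -6 + 1.5·80 = 114; r = 115 − 114 = 1
x=90: ŷ = -6 + 1.5·90 = 129; r = 128.5 − 129 = -0.5
SSE = 0.25 + 0 + 2.25 + 0.25 + 1 + 0.25 = 4
s = √(4/4) = √1 ≈ 1.0000

s = 1.0000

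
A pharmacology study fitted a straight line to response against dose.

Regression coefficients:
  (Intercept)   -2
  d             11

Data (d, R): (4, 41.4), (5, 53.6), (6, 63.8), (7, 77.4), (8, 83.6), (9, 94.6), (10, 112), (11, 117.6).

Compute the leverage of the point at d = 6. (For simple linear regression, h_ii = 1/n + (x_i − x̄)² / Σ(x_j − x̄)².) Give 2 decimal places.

h = 0.18

d̄ = (4 + 5 + 6 + 7 + 8 + 9 + 10 + 11)/8 = 7.5
Σ(d − d̄)² = 12.25 + 6.25 + 2.25 + 0.25 + 0.25 + 2.25 + 6.25 + 12.25 = 42
h = 1/8 + (-1.5)²/42 = 0.125 + 0.0535714 = 0.18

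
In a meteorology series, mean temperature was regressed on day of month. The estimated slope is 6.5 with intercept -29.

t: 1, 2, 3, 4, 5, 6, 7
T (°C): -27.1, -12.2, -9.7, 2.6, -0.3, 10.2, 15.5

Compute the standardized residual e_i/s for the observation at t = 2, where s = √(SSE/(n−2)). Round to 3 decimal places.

0.936

t=1: T̂ = -29 + 6.5·1 = -22.5; e = -27.1 − (-22.5) = -4.6
t=2: T̂ = -29 + 6.5·2 = -16; e = -12.2 − (-16) = 3.8
t=3: T̂ = -29 + 6.5·3 = -9.5; e = -9.7 − (-9.5) = -0.2
t=4: T̂ = -29 + 6.5·4 = -3; e = 2.6 − (-3) = 5.6
t=5: T̂ = -29 + 6.5·5 = 3.5; e = -0.3 − 3.5 = -3.8
t=6: T̂ = -29 + 6.5·6 = 10; e = 10.2 − 10 = 0.2
t=7: T̂ = -29 + 6.5·7 = 16.5; e = 15.5 − 16.5 = -1
SSE = 21.16 + 14.44 + 0.04 + 31.36 + 14.44 + 0.04 + 1 = 82.48
s = √(82.48/5) = 4.06153
e/s = 3.8 / 4.06153 = 0.936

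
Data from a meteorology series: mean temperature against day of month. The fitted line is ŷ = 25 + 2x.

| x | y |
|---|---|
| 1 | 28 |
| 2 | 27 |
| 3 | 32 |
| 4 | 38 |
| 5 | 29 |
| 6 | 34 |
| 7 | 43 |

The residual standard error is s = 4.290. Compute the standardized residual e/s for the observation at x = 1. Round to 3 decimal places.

ŷ = 25 + 2·1 = 27
e = 28 − 27 = 1
e/s = 1 / 4.290 = 0.233

0.233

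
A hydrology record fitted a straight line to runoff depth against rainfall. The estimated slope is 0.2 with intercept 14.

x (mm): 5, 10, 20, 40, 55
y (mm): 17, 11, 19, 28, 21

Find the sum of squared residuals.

x=5: ŷ = 14 + 0.2·5 = 15; e = 17 − 15 = 2
x=10: ŷ = 14 + 0.2·10 = 16; e = 11 − 16 = -5
x=20: ŷ = 14 + 0.2·20 = 18; e = 19 − 18 = 1
x=40: ŷ = 14 + 0.2·40 = 22; e = 28 − 22 = 6
x=55: ŷ = 14 + 0.2·55 = 25; e = 21 − 25 = -4
SSE = 4 + 25 + 1 + 36 + 16 = 82

SSE = 82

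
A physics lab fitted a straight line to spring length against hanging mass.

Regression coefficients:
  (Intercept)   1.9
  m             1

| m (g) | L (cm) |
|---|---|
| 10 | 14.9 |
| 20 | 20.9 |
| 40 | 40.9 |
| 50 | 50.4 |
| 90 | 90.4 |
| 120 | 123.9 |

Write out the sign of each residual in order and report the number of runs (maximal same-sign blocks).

3 runs

m=10: ŷ = 1.9 + 10 = 11.9; r = 14.9 − 11.9 = 3
m=20: ŷ = 1.9 + 20 = 21.9; r = 20.9 − 21.9 = -1
m=40: ŷ = 1.9 + 40 = 41.9; r = 40.9 − 41.9 = -1
m=50: ŷ = 1.9 + 50 = 51.9; r = 50.4 − 51.9 = -1.5
m=90: ŷ = 1.9 + 90 = 91.9; r = 90.4 − 91.9 = -1.5
m=120: ŷ = 1.9 + 120 = 121.9; r = 123.9 − 121.9 = 2
Signs: + − − − − +
Runs: +×1, −×4, +×1 → 3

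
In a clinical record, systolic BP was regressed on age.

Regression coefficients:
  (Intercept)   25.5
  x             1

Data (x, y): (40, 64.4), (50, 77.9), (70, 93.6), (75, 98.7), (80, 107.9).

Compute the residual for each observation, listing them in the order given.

x=40: ŷ = 25.5 + 40 = 65.5; r = 64.4 − 65.5 = -1.1
x=50: ŷ = 25.5 + 50 = 75.5; r = 77.9 − 75.5 = 2.4
x=70: ŷ = 25.5 + 70 = 95.5; r = 93.6 − 95.5 = -1.9
x=75: ŷ = 25.5 + 75 = 100.5; r = 98.7 − 100.5 = -1.8
x=80: ŷ = 25.5 + 80 = 105.5; r = 107.9 − 105.5 = 2.4

-1.1, 2.4, -1.9, -1.8, 2.4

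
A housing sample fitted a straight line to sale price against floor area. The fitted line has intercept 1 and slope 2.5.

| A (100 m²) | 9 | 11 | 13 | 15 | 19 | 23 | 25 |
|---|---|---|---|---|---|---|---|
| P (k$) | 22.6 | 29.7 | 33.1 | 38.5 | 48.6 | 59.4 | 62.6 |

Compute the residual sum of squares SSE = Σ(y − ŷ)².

SSE = 4.04

A=9: P̂ = 1 + 2.5·9 = 23.5; e = 22.6 − 23.5 = -0.9
A=11: P̂ = 1 + 2.5·11 = 28.5; e = 29.7 − 28.5 = 1.2
A=13: P̂ = 1 + 2.5·13 = 33.5; e = 33.1 − 33.5 = -0.4
A=15: P̂ = 1 + 2.5·15 = 38.5; e = 38.5 − 38.5 = 0
A=19: P̂ = 1 + 2.5·19 = 48.5; e = 48.6 − 48.5 = 0.1
A=23: P̂ = 1 + 2.5·23 = 58.5; e = 59.4 − 58.5 = 0.9
A=25: P̂ = 1 + 2.5·25 = 63.5; e = 62.6 − 63.5 = -0.9
SSE = 0.81 + 1.44 + 0.16 + 0 + 0.01 + 0.81 + 0.81 = 4.04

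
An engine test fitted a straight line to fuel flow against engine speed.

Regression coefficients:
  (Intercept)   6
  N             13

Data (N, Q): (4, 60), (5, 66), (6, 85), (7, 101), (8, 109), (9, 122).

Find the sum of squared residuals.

SSE = 48

N=4: Q̂ = 6 + 13·4 = 58; r = 60 − 58 = 2
N=5: Q̂ = 6 + 13·5 = 71; r = 66 − 71 = -5
N=6: Q̂ = 6 + 13·6 = 84; r = 85 − 84 = 1
N=7: Q̂ = 6 + 13·7 = 97; r = 101 − 97 = 4
N=8: Q̂ = 6 + 13·8 = 110; r = 109 − 110 = -1
N=9: Q̂ = 6 + 13·9 = 123; r = 122 − 123 = -1
SSE = 4 + 25 + 1 + 16 + 1 + 1 = 48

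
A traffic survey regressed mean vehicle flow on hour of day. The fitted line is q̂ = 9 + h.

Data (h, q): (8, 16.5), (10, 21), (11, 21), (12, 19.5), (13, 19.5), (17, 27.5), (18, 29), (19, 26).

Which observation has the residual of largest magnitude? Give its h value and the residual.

h=8: q̂ = 9 + 8 = 17; r = 16.5 − 17 = -0.5
h=10: q̂ = 9 + 10 = 19; r = 21 − 19 = 2
h=11: q̂ = 9 + 11 = 20; r = 21 − 20 = 1
h=12: q̂ = 9 + 12 = 21; r = 19.5 − 21 = -1.5
h=13: q̂ = 9 + 13 = 22; r = 19.5 − 22 = -2.5
h=17: q̂ = 9 + 17 = 26; r = 27.5 − 26 = 1.5
h=18: q̂ = 9 + 18 = 27; r = 29 − 27 = 2
h=19: q̂ = 9 + 19 = 28; r = 26 − 28 = -2
Largest |r| is 2.5 at h = 13, residual -2.5.

h = 13, r = -2.5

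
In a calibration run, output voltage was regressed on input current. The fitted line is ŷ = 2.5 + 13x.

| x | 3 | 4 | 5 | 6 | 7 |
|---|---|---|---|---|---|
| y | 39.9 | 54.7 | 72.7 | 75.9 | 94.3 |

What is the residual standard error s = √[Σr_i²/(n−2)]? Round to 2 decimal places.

x=3: ŷ = 2.5 + 13·3 = 41.5; r = 39.9 − 41.5 = -1.6
x=4: ŷ = 2.5 + 13·4 = 54.5; r = 54.7 − 54.5 = 0.2
x=5: ŷ = 2.5 + 13·5 = 67.5; r = 72.7 − 67.5 = 5.2
x=6: ŷ = 2.5 + 13·6 = 80.5; r = 75.9 − 80.5 = -4.6
x=7: ŷ = 2.5 + 13·7 = 93.5; r = 94.3 − 93.5 = 0.8
SSE = 2.56 + 0.04 + 27.04 + 21.16 + 0.64 = 51.44
s = √(51.44/3) = √17.1467 ≈ 4.14

s = 4.14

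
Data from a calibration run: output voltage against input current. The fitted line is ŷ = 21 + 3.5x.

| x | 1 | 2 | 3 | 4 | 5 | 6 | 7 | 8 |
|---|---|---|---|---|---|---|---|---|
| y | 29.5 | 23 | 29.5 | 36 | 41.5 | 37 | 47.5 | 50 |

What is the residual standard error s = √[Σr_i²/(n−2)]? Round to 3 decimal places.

s = 3.958

x=1: ŷ = 21 + 3.5·1 = 24.5; r = 29.5 − 24.5 = 5
x=2: ŷ = 21 + 3.5·2 = 28; r = 23 − 28 = -5
x=3: ŷ = 21 + 3.5·3 = 31.5; r = 29.5 − 31.5 = -2
x=4: ŷ = 21 + 3.5·4 = 35; r = 36 − 35 = 1
x=5: ŷ = 21 + 3.5·5 = 38.5; r = 41.5 − 38.5 = 3
x=6: ŷ = 21 + 3.5·6 = 42; r = 37 − 42 = -5
x=7: ŷ = 21 + 3.5·7 = 45.5; r = 47.5 − 45.5 = 2
x=8: ŷ = 21 + 3.5·8 = 49; r = 50 − 49 = 1
SSE = 25 + 25 + 4 + 1 + 9 + 25 + 4 + 1 = 94
s = √(94/6) = √15.6667 ≈ 3.958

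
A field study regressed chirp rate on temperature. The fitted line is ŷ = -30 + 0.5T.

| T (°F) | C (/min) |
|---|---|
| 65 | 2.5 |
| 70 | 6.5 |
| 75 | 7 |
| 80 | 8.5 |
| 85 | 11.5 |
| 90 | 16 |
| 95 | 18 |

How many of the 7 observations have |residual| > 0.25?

T=65: ŷ = -30 + 0.5·65 = 2.5; e = 2.5 − 2.5 = 0
T=70: ŷ = -30 + 0.5·70 = 5; e = 6.5 − 5 = 1.5
T=75: ŷ = -30 + 0.5·75 = 7.5; e = 7 − 7.5 = -0.5
T=80: ŷ = -30 + 0.5·80 = 10; e = 8.5 − 10 = -1.5
T=85: ŷ = -30 + 0.5·85 = 12.5; e = 11.5 − 12.5 = -1
T=90: ŷ = -30 + 0.5·90 = 15; e = 16 − 15 = 1
T=95: ŷ = -30 + 0.5·95 = 17.5; e = 18 − 17.5 = 0.5
|e| > 0.25: T=70 (|e|=1.5), T=75 (|e|=0.5), T=80 (|e|=1.5), T=85 (|e|=1), T=90 (|e|=1), T=95 (|e|=0.5) → 6

6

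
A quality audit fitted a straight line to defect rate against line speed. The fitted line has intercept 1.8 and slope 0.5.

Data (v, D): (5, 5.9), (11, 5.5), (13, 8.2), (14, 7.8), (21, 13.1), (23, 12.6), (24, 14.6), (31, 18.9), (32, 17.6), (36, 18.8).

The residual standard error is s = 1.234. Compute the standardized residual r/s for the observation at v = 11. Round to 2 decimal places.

D̂ = 1.8 + 0.5·11 = 7.3
r = 5.5 − 7.3 = -1.8
r/s = -1.8 / 1.234 = -1.46

-1.46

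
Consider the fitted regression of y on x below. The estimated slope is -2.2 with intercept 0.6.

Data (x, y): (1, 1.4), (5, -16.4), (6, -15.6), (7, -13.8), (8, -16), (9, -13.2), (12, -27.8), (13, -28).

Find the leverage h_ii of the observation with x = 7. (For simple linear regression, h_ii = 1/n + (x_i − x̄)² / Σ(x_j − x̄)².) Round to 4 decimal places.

x̄ = (1 + 5 + 6 + 7 + 8 + 9 + 12 + 13)/8 = 7.625
Σ(x − x̄)² = 43.8906 + 6.89062 + 2.64062 + 0.390625 + 0.140625 + 1.89062 + 19.1406 + 28.8906 = 103.875
h = 1/8 + (-0.625)²/103.875 = 0.125 + 0.00376053 = 0.1288

h = 0.1288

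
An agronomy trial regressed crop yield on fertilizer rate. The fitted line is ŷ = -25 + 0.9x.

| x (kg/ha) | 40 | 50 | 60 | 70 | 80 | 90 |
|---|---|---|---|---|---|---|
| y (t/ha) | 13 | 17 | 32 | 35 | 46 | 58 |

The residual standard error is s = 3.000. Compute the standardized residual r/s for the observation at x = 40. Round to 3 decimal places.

ŷ = -25 + 0.9·40 = 11
r = 13 − 11 = 2
r/s = 2 / 3.000 = 0.667

0.667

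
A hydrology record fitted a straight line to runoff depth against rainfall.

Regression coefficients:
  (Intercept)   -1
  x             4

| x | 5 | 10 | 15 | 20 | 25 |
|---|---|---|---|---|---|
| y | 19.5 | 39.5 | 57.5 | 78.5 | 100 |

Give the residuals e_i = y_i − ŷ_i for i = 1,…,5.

0.5, 0.5, -1.5, -0.5, 1

x=5: ŷ = -1 + 4·5 = 19; e = 19.5 − 19 = 0.5
x=10: ŷ = -1 + 4·10 = 39; e = 39.5 − 39 = 0.5
x=15: ŷ = -1 + 4·15 = 59; e = 57.5 − 59 = -1.5
x=20: ŷ = -1 + 4·20 = 79; e = 78.5 − 79 = -0.5
x=25: ŷ = -1 + 4·25 = 99; e = 100 − 99 = 1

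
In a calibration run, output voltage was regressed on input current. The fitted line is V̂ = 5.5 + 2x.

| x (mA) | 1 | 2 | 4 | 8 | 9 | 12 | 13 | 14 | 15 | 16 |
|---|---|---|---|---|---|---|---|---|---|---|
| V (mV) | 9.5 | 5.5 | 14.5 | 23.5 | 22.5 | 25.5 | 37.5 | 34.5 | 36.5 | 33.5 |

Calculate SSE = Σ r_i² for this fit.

SSE = 96

x=1: V̂ = 5.5 + 2·1 = 7.5; r = 9.5 − 7.5 = 2
x=2: V̂ = 5.5 + 2·2 = 9.5; r = 5.5 − 9.5 = -4
x=4: V̂ = 5.5 + 2·4 = 13.5; r = 14.5 − 13.5 = 1
x=8: V̂ = 5.5 + 2·8 = 21.5; r = 23.5 − 21.5 = 2
x=9: V̂ = 5.5 + 2·9 = 23.5; r = 22.5 − 23.5 = -1
x=12: V̂ = 5.5 + 2·12 = 29.5; r = 25.5 − 29.5 = -4
x=13: V̂ = 5.5 + 2·13 = 31.5; r = 37.5 − 31.5 = 6
x=14: V̂ = 5.5 + 2·14 = 33.5; r = 34.5 − 33.5 = 1
x=15: V̂ = 5.5 + 2·15 = 35.5; r = 36.5 − 35.5 = 1
x=16: V̂ = 5.5 + 2·16 = 37.5; r = 33.5 − 37.5 = -4
SSE = 4 + 16 + 1 + 4 + 1 + 16 + 36 + 1 + 1 + 16 = 96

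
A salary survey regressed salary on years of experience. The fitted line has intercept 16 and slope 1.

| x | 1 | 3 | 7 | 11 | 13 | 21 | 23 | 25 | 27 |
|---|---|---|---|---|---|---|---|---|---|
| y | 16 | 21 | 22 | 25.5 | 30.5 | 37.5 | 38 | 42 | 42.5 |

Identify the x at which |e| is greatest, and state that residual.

x = 3, e = 2

x=1: ŷ = 16 + 1 = 17; e = 16 − 17 = -1
x=3: ŷ = 16 + 3 = 19; e = 21 − 19 = 2
x=7: ŷ = 16 + 7 = 23; e = 22 − 23 = -1
x=11: ŷ = 16 + 11 = 27; e = 25.5 − 27 = -1.5
x=13: ŷ = 16 + 13 = 29; e = 30.5 − 29 = 1.5
x=21: ŷ = 16 + 21 = 37; e = 37.5 − 37 = 0.5
x=23: ŷ = 16 + 23 = 39; e = 38 − 39 = -1
x=25: ŷ = 16 + 25 = 41; e = 42 − 41 = 1
x=27: ŷ = 16 + 27 = 43; e = 42.5 − 43 = -0.5
Largest |e| is 2 at x = 3, residual 2.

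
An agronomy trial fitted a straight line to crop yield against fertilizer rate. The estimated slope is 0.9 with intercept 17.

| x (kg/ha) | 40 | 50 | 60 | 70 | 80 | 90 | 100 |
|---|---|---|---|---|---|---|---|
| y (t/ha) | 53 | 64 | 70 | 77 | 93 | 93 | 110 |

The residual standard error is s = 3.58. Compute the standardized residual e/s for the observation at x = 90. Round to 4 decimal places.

-1.3966

ŷ = 17 + 0.9·90 = 98
e = 93 − 98 = -5
e/s = -5 / 3.58 = -1.3966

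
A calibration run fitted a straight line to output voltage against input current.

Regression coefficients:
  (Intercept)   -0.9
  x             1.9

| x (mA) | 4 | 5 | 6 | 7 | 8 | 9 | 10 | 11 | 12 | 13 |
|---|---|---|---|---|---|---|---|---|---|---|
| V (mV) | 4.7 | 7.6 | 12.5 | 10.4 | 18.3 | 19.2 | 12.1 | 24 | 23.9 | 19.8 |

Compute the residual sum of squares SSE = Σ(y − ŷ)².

SSE = 110

x=4: V̂ = -0.9 + 1.9·4 = 6.7; e = 4.7 − 6.7 = -2
x=5: V̂ = -0.9 + 1.9·5 = 8.6; e = 7.6 − 8.6 = -1
x=6: V̂ = -0.9 + 1.9·6 = 10.5; e = 12.5 − 10.5 = 2
x=7: V̂ = -0.9 + 1.9·7 = 12.4; e = 10.4 − 12.4 = -2
x=8: V̂ = -0.9 + 1.9·8 = 14.3; e = 18.3 − 14.3 = 4
x=9: V̂ = -0.9 + 1.9·9 = 16.2; e = 19.2 − 16.2 = 3
x=10: V̂ = -0.9 + 1.9·10 = 18.1; e = 12.1 − 18.1 = -6
x=11: V̂ = -0.9 + 1.9·11 = 20; e = 24 − 20 = 4
x=12: V̂ = -0.9 + 1.9·12 = 21.9; e = 23.9 − 21.9 = 2
x=13: V̂ = -0.9 + 1.9·13 = 23.8; e = 19.8 − 23.8 = -4
SSE = 4 + 1 + 4 + 4 + 16 + 9 + 36 + 16 + 4 + 16 = 110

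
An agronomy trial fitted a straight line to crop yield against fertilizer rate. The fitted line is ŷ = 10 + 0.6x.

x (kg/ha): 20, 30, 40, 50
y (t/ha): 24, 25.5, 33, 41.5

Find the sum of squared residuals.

x=20: ŷ = 10 + 0.6·20 = 22; e = 24 − 22 = 2
x=30: ŷ = 10 + 0.6·30 = 28; e = 25.5 − 28 = -2.5
x=40: ŷ = 10 + 0.6·40 = 34; e = 33 − 34 = -1
x=50: ŷ = 10 + 0.6·50 = 40; e = 41.5 − 40 = 1.5
SSE = 4 + 6.25 + 1 + 2.25 = 13.5

SSE = 13.5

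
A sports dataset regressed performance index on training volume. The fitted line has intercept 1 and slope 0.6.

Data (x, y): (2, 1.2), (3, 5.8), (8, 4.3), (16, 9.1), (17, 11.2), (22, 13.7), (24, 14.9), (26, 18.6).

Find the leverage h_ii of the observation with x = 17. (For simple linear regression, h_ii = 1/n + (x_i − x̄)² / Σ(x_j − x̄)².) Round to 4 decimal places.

h = 0.1332

x̄ = (2 + 3 + 8 + 16 + 17 + 22 + 24 + 26)/8 = 14.75
Σ(x − x̄)² = 162.562 + 138.062 + 45.5625 + 1.5625 + 5.0625 + 52.5625 + 85.5625 + 126.562 = 617.5
h = 1/8 + (2.25)²/617.5 = 0.125 + 0.00819838 = 0.1332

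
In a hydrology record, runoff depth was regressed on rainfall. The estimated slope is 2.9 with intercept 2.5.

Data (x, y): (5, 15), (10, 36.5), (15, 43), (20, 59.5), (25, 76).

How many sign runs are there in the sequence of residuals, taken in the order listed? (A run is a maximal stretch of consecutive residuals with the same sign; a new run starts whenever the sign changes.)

x=5: ŷ = 2.5 + 2.9·5 = 17; r = 15 − 17 = -2
x=10: ŷ = 2.5 + 2.9·10 = 31.5; r = 36.5 − 31.5 = 5
x=15: ŷ = 2.5 + 2.9·15 = 46; r = 43 − 46 = -3
x=20: ŷ = 2.5 + 2.9·20 = 60.5; r = 59.5 − 60.5 = -1
x=25: ŷ = 2.5 + 2.9·25 = 75; r = 76 − 75 = 1
Signs: − + − − +
Runs: −×1, +×1, −×2, +×1 → 4

4 runs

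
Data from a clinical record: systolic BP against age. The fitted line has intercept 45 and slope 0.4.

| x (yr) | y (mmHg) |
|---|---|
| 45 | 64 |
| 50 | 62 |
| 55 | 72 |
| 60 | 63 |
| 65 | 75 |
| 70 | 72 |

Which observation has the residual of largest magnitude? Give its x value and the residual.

x = 60, e = -6

x=45: ŷ = 45 + 0.4·45 = 63; e = 64 − 63 = 1
x=50: ŷ = 45 + 0.4·50 = 65; e = 62 − 65 = -3
x=55: ŷ = 45 + 0.4·55 = 67; e = 72 − 67 = 5
x=60: ŷ = 45 + 0.4·60 = 69; e = 63 − 69 = -6
x=65: ŷ = 45 + 0.4·65 = 71; e = 75 − 71 = 4
x=70: ŷ = 45 + 0.4·70 = 73; e = 72 − 73 = -1
Largest |e| is 6 at x = 60, residual -6.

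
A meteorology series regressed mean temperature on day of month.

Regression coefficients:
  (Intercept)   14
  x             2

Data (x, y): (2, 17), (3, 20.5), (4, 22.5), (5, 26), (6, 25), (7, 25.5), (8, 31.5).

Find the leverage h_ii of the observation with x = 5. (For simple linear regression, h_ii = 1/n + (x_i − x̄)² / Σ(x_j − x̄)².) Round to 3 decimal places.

h = 0.143

x̄ = (2 + 3 + 4 + 5 + 6 + 7 + 8)/7 = 5
Σ(x − x̄)² = 9 + 4 + 1 + 0 + 1 + 4 + 9 = 28
h = 1/7 + (0)²/28 = 0.142857 + 0 = 0.143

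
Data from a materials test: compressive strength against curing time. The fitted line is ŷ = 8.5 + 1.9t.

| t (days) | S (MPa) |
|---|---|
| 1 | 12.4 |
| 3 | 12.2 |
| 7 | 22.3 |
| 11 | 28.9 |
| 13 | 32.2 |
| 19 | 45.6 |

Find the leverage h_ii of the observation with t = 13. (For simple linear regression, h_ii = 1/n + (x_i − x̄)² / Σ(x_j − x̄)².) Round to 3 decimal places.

t̄ = (1 + 3 + 7 + 11 + 13 + 19)/6 = 9
Σ(t − t̄)² = 64 + 36 + 4 + 4 + 16 + 100 = 224
h = 1/6 + (4)²/224 = 0.166667 + 0.0714286 = 0.238

h = 0.238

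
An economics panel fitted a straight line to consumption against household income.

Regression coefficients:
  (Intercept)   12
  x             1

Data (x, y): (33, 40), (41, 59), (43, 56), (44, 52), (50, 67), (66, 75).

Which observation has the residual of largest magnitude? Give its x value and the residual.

x = 41, r = 6

x=33: ŷ = 12 + 33 = 45; r = 40 − 45 = -5
x=41: ŷ = 12 + 41 = 53; r = 59 − 53 = 6
x=43: ŷ = 12 + 43 = 55; r = 56 − 55 = 1
x=44: ŷ = 12 + 44 = 56; r = 52 − 56 = -4
x=50: ŷ = 12 + 50 = 62; r = 67 − 62 = 5
x=66: ŷ = 12 + 66 = 78; r = 75 − 78 = -3
Largest |r| is 6 at x = 41, residual 6.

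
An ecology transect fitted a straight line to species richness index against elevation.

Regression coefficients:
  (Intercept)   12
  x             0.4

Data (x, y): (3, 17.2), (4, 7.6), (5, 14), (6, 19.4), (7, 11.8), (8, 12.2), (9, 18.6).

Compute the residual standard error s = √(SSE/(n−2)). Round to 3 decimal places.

s = 4.561

x=3: ŷ = 12 + 0.4·3 = 13.2; e = 17.2 − 13.2 = 4
x=4: ŷ = 12 + 0.4·4 = 13.6; e = 7.6 − 13.6 = -6
x=5: ŷ = 12 + 0.4·5 = 14; e = 14 − 14 = 0
x=6: ŷ = 12 + 0.4·6 = 14.4; e = 19.4 − 14.4 = 5
x=7: ŷ = 12 + 0.4·7 = 14.8; e = 11.8 − 14.8 = -3
x=8: ŷ = 12 + 0.4·8 = 15.2; e = 12.2 − 15.2 = -3
x=9: ŷ = 12 + 0.4·9 = 15.6; e = 18.6 − 15.6 = 3
SSE = 16 + 36 + 0 + 25 + 9 + 9 + 9 = 104
s = √(104/5) = √20.8 ≈ 4.561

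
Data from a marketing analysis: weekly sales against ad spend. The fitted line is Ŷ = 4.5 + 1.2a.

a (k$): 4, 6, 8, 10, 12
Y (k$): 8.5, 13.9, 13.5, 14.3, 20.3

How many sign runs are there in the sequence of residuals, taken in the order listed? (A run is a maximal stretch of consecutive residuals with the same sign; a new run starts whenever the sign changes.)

4 runs

a=4: Ŷ = 4.5 + 1.2·4 = 9.3; e = 8.5 − 9.3 = -0.8
a=6: Ŷ = 4.5 + 1.2·6 = 11.7; e = 13.9 − 11.7 = 2.2
a=8: Ŷ = 4.5 + 1.2·8 = 14.1; e = 13.5 − 14.1 = -0.6
a=10: Ŷ = 4.5 + 1.2·10 = 16.5; e = 14.3 − 16.5 = -2.2
a=12: Ŷ = 4.5 + 1.2·12 = 18.9; e = 20.3 − 18.9 = 1.4
Signs: − + − − +
Runs: −×1, +×1, −×2, +×1 → 4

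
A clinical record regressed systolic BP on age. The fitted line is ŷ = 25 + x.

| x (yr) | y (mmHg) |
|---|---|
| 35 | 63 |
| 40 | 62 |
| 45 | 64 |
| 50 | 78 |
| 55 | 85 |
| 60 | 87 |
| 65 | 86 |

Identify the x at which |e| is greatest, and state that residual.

x=35: ŷ = 25 + 35 = 60; e = 63 − 60 = 3
x=40: ŷ = 25 + 40 = 65; e = 62 − 65 = -3
x=45: ŷ = 25 + 45 = 70; e = 64 − 70 = -6
x=50: ŷ = 25 + 50 = 75; e = 78 − 75 = 3
x=55: ŷ = 25 + 55 = 80; e = 85 − 80 = 5
x=60: ŷ = 25 + 60 = 85; e = 87 − 85 = 2
x=65: ŷ = 25 + 65 = 90; e = 86 − 90 = -4
Largest |e| is 6 at x = 45, residual -6.

x = 45, e = -6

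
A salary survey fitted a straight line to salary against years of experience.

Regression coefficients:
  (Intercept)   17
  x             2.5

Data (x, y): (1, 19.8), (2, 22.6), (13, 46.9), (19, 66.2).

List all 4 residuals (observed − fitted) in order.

x=1: ŷ = 17 + 2.5·1 = 19.5; e = 19.8 − 19.5 = 0.3
x=2: ŷ = 17 + 2.5·2 = 22; e = 22.6 − 22 = 0.6
x=13: ŷ = 17 + 2.5·13 = 49.5; e = 46.9 − 49.5 = -2.6
x=19: ŷ = 17 + 2.5·19 = 64.5; e = 66.2 − 64.5 = 1.7

0.3, 0.6, -2.6, 1.7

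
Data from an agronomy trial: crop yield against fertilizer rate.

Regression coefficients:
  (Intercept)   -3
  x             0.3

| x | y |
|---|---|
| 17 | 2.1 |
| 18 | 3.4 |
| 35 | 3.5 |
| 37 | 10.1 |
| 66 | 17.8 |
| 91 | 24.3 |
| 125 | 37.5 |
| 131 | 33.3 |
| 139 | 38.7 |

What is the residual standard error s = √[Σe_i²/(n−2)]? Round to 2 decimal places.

x=17: ŷ = -3 + 0.3·17 = 2.1; e = 2.1 − 2.1 = 0
x=18: ŷ = -3 + 0.3·18 = 2.4; e = 3.4 − 2.4 = 1
x=35: ŷ = -3 + 0.3·35 = 7.5; e = 3.5 − 7.5 = -4
x=37: ŷ = -3 + 0.3·37 = 8.1; e = 10.1 − 8.1 = 2
x=66: ŷ = -3 + 0.3·66 = 16.8; e = 17.8 − 16.8 = 1
x=91: ŷ = -3 + 0.3·91 = 24.3; e = 24.3 − 24.3 = 0
x=125: ŷ = -3 + 0.3·125 = 34.5; e = 37.5 − 34.5 = 3
x=131: ŷ = -3 + 0.3·131 = 36.3; e = 33.3 − 36.3 = -3
x=139: ŷ = -3 + 0.3·139 = 38.7; e = 38.7 − 38.7 = 0
SSE = 0 + 1 + 16 + 4 + 1 + 0 + 9 + 9 + 0 = 40
s = √(40/7) = √5.71429 ≈ 2.39

s = 2.39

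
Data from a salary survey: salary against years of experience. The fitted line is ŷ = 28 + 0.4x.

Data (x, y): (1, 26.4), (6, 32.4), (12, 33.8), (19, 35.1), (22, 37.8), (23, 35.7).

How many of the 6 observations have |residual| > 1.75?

2

x=1: ŷ = 28 + 0.4·1 = 28.4; e = 26.4 − 28.4 = -2
x=6: ŷ = 28 + 0.4·6 = 30.4; e = 32.4 − 30.4 = 2
x=12: ŷ = 28 + 0.4·12 = 32.8; e = 33.8 − 32.8 = 1
x=19: ŷ = 28 + 0.4·19 = 35.6; e = 35.1 − 35.6 = -0.5
x=22: ŷ = 28 + 0.4·22 = 36.8; e = 37.8 − 36.8 = 1
x=23: ŷ = 28 + 0.4·23 = 37.2; e = 35.7 − 37.2 = -1.5
|e| > 1.75: x=1 (|e|=2), x=6 (|e|=2) → 2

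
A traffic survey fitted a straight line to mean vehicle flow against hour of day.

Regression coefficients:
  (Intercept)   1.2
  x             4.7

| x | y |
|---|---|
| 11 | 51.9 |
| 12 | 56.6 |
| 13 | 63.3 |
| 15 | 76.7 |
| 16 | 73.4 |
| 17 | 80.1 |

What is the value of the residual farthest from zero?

x=11: ŷ = 1.2 + 4.7·11 = 52.9; r = 51.9 − 52.9 = -1
x=12: ŷ = 1.2 + 4.7·12 = 57.6; r = 56.6 − 57.6 = -1
x=13: ŷ = 1.2 + 4.7·13 = 62.3; r = 63.3 − 62.3 = 1
x=15: ŷ = 1.2 + 4.7·15 = 71.7; r = 76.7 − 71.7 = 5
x=16: ŷ = 1.2 + 4.7·16 = 76.4; r = 73.4 − 76.4 = -3
x=17: ŷ = 1.2 + 4.7·17 = 81.1; r = 80.1 − 81.1 = -1
Largest |r| is 5 at x = 15, residual 5.

r = 5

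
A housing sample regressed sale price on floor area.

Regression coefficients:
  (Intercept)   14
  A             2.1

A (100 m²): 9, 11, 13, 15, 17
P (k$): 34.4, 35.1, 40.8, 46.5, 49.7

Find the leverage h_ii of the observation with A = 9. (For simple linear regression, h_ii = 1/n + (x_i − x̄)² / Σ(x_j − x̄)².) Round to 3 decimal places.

h = 0.600

Ā = (9 + 11 + 13 + 15 + 17)/5 = 13
Σ(A − Ā)² = 16 + 4 + 0 + 4 + 16 = 40
h = 1/5 + (-4)²/40 = 0.2 + 0.4 = 0.600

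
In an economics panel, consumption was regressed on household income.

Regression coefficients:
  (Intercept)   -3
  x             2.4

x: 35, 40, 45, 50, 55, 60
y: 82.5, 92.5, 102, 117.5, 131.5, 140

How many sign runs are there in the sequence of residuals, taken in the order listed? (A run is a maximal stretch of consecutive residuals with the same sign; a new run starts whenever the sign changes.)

4 runs

x=35: ŷ = -3 + 2.4·35 = 81; e = 82.5 − 81 = 1.5
x=40: ŷ = -3 + 2.4·40 = 93; e = 92.5 − 93 = -0.5
x=45: ŷ = -3 + 2.4·45 = 105; e = 102 − 105 = -3
x=50: ŷ = -3 + 2.4·50 = 117; e = 117.5 − 117 = 0.5
x=55: ŷ = -3 + 2.4·55 = 129; e = 131.5 − 129 = 2.5
x=60: ŷ = -3 + 2.4·60 = 141; e = 140 − 141 = -1
Signs: + − − + + −
Runs: +×1, −×2, +×2, −×1 → 4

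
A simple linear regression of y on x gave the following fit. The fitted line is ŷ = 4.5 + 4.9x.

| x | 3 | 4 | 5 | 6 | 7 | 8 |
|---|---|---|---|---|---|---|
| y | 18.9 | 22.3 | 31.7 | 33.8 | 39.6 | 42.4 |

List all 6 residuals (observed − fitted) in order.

-0.3, -1.8, 2.7, -0.1, 0.8, -1.3

x=3: ŷ = 4.5 + 4.9·3 = 19.2; e = 18.9 − 19.2 = -0.3
x=4: ŷ = 4.5 + 4.9·4 = 24.1; e = 22.3 − 24.1 = -1.8
x=5: ŷ = 4.5 + 4.9·5 = 29; e = 31.7 − 29 = 2.7
x=6: ŷ = 4.5 + 4.9·6 = 33.9; e = 33.8 − 33.9 = -0.1
x=7: ŷ = 4.5 + 4.9·7 = 38.8; e = 39.6 − 38.8 = 0.8
x=8: ŷ = 4.5 + 4.9·8 = 43.7; e = 42.4 − 43.7 = -1.3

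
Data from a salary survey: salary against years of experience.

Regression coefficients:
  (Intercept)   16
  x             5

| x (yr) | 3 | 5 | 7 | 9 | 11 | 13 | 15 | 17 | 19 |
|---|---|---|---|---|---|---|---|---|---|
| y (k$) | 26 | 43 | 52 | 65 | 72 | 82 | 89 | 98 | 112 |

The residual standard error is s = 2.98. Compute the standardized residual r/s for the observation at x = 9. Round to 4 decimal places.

1.3423

ŷ = 16 + 5·9 = 61
r = 65 − 61 = 4
r/s = 4 / 2.98 = 1.3423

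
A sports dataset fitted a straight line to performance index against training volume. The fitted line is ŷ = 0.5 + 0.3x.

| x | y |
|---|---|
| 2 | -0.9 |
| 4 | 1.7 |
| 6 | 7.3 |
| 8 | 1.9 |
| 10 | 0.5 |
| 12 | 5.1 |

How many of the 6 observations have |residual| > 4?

1

x=2: ŷ = 0.5 + 0.3·2 = 1.1; e = -0.9 − 1.1 = -2
x=4: ŷ = 0.5 + 0.3·4 = 1.7; e = 1.7 − 1.7 = 0
x=6: ŷ = 0.5 + 0.3·6 = 2.3; e = 7.3 − 2.3 = 5
x=8: ŷ = 0.5 + 0.3·8 = 2.9; e = 1.9 − 2.9 = -1
x=10: ŷ = 0.5 + 0.3·10 = 3.5; e = 0.5 − 3.5 = -3
x=12: ŷ = 0.5 + 0.3·12 = 4.1; e = 5.1 − 4.1 = 1
|e| > 4: x=6 (|e|=5) → 1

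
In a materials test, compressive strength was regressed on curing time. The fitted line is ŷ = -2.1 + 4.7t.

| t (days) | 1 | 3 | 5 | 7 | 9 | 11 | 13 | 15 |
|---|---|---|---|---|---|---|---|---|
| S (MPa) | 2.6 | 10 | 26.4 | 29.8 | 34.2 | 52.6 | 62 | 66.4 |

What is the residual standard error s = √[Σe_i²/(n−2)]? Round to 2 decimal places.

t=1: ŷ = -2.1 + 4.7·1 = 2.6; e = 2.6 − 2.6 = 0
t=3: ŷ = -2.1 + 4.7·3 = 12; e = 10 − 12 = -2
t=5: ŷ = -2.1 + 4.7·5 = 21.4; e = 26.4 − 21.4 = 5
t=7: ŷ = -2.1 + 4.7·7 = 30.8; e = 29.8 − 30.8 = -1
t=9: ŷ = -2.1 + 4.7·9 = 40.2; e = 34.2 − 40.2 = -6
t=11: ŷ = -2.1 + 4.7·11 = 49.6; e = 52.6 − 49.6 = 3
t=13: ŷ = -2.1 + 4.7·13 = 59; e = 62 − 59 = 3
t=15: ŷ = -2.1 + 4.7·15 = 68.4; e = 66.4 − 68.4 = -2
SSE = 0 + 4 + 25 + 1 + 36 + 9 + 9 + 4 = 88
s = √(88/6) = √14.6667 ≈ 3.83

s = 3.83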